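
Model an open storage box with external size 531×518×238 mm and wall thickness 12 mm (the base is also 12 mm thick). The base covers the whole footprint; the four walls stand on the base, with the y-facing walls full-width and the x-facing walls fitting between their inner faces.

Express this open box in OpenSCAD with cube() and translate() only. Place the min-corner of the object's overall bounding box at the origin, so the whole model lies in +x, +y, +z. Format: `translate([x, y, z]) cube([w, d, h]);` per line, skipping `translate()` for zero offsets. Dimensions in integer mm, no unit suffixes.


cube([531, 518, 12]);
translate([0, 0, 12]) cube([531, 12, 226]);
translate([0, 506, 12]) cube([531, 12, 226]);
translate([0, 12, 12]) cube([12, 494, 226]);
translate([519, 12, 12]) cube([12, 494, 226]);


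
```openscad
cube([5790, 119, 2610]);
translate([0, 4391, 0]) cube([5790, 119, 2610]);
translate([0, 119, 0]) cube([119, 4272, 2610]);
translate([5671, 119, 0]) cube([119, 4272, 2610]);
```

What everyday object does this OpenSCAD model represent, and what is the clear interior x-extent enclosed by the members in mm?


A house (or room) frame. The interior width is 5552 mm.

Four 2610 mm walls enclosing a rectangle with no floor or roof — a room or house frame. Outside width is 5790 mm and wall thickness is 119 mm, so the interior width is 5790 − 2 × 119 = 5552 mm.


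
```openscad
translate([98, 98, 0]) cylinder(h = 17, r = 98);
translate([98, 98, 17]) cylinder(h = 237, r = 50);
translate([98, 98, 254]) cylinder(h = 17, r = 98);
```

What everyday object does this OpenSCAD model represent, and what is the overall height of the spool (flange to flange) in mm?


A spool. The overall height is 271 mm.

Three coaxial cylinders, large–small–large — a spool. Two 17 mm flanges and a 237 mm core give 17 + 237 + 17 = 271 mm.


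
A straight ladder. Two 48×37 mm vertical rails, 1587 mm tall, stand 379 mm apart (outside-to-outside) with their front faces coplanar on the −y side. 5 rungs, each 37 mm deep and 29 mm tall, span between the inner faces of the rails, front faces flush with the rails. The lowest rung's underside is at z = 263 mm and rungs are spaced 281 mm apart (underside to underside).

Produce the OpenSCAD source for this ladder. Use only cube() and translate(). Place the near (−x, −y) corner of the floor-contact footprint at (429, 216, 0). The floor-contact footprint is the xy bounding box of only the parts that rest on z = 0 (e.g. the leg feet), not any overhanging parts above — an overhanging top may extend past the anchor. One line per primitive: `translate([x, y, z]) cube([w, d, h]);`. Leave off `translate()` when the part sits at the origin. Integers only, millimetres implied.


translate([429, 216, 0]) cube([48, 37, 1587]);
translate([760, 216, 0]) cube([48, 37, 1587]);
translate([477, 216, 263]) cube([283, 37, 29]);
translate([477, 216, 544]) cube([283, 37, 29]);
translate([477, 216, 825]) cube([283, 37, 29]);
translate([477, 216, 1106]) cube([283, 37, 29]);
translate([477, 216, 1387]) cube([283, 37, 29]);


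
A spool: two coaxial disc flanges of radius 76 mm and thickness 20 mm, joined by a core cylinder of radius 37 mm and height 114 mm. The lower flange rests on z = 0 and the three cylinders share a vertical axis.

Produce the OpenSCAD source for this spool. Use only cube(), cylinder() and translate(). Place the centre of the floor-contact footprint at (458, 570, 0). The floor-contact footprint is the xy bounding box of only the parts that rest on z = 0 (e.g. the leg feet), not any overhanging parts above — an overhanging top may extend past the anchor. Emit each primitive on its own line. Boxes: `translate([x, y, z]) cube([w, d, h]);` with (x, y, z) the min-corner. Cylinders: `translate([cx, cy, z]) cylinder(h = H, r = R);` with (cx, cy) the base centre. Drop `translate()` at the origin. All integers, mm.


translate([458, 570, 0]) cylinder(h = 20, r = 76);
translate([458, 570, 20]) cylinder(h = 114, r = 37);
translate([458, 570, 134]) cylinder(h = 20, r = 76);


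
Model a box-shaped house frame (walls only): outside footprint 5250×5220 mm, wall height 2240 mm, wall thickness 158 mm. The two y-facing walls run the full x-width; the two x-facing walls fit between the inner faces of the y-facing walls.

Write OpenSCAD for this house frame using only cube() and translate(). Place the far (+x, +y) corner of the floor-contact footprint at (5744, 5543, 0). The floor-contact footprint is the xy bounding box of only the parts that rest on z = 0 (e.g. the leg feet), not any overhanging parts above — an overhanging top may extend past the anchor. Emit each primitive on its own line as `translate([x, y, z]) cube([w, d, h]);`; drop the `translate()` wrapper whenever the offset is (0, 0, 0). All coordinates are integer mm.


translate([494, 323, 0]) cube([5250, 158, 2240]);
translate([494, 5385, 0]) cube([5250, 158, 2240]);
translate([494, 481, 0]) cube([158, 4904, 2240]);
translate([5586, 481, 0]) cube([158, 4904, 2240]);


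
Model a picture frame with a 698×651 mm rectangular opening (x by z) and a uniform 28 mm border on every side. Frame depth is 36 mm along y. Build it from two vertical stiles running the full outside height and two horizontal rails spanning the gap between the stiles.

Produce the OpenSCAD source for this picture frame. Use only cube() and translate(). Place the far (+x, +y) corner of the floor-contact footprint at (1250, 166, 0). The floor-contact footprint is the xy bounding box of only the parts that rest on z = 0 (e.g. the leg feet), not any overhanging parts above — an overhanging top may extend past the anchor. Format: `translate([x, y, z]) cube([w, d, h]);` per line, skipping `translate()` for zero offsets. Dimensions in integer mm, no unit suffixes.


translate([496, 130, 0]) cube([28, 36, 707]);
translate([1222, 130, 0]) cube([28, 36, 707]);
translate([524, 130, 0]) cube([698, 36, 28]);
translate([524, 130, 679]) cube([698, 36, 28]);


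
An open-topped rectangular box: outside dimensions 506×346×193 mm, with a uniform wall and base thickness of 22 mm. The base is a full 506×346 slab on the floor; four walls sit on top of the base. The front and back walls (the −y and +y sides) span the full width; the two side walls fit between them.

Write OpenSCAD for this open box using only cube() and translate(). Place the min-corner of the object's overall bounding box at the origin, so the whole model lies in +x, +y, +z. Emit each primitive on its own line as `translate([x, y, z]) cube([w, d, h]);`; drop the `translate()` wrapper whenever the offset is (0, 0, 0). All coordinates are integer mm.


cube([506, 346, 22]);
translate([0, 0, 22]) cube([506, 22, 171]);
translate([0, 324, 22]) cube([506, 22, 171]);
translate([0, 22, 22]) cube([22, 302, 171]);
translate([484, 22, 22]) cube([22, 302, 171]);


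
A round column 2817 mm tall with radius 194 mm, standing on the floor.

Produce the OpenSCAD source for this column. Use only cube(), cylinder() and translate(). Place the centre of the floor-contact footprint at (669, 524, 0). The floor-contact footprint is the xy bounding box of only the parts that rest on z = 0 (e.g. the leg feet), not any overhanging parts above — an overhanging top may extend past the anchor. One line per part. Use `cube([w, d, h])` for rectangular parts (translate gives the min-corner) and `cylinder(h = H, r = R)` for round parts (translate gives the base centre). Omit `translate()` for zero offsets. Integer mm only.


translate([669, 524, 0]) cylinder(h = 2817, r = 194);


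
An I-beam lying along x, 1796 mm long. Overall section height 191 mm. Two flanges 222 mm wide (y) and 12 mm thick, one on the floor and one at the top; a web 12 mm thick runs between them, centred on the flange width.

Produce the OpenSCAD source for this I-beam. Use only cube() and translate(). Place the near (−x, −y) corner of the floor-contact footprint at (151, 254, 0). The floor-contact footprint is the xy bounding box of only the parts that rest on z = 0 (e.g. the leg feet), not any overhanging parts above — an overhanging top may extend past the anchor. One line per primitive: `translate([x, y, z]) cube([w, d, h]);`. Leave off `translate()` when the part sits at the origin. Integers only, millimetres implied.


translate([151, 254, 0]) cube([1796, 222, 12]);
translate([151, 359, 12]) cube([1796, 12, 167]);
translate([151, 254, 179]) cube([1796, 222, 12]);


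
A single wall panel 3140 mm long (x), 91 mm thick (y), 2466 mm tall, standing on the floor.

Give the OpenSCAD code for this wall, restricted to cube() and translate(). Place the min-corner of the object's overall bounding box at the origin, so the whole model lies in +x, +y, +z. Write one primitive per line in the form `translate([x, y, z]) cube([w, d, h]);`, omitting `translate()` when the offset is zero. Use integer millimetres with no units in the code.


cube([3140, 91, 2466]);


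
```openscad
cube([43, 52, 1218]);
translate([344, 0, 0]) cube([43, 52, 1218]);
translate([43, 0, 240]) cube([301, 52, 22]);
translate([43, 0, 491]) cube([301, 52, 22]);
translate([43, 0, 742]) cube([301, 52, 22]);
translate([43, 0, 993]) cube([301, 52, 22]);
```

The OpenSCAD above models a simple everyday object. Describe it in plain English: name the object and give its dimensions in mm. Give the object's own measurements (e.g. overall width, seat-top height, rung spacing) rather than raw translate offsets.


A straight ladder. Two 43×52 mm vertical rails, 1218 mm tall, stand 387 mm apart (outside-to-outside) with their front faces coplanar on the −y side. 4 rungs, each 52 mm deep and 22 mm tall, span between the inner faces of the rails, front faces flush with the rails. The lowest rung's underside is at z = 240 mm and rungs are spaced 251 mm apart (underside to underside).


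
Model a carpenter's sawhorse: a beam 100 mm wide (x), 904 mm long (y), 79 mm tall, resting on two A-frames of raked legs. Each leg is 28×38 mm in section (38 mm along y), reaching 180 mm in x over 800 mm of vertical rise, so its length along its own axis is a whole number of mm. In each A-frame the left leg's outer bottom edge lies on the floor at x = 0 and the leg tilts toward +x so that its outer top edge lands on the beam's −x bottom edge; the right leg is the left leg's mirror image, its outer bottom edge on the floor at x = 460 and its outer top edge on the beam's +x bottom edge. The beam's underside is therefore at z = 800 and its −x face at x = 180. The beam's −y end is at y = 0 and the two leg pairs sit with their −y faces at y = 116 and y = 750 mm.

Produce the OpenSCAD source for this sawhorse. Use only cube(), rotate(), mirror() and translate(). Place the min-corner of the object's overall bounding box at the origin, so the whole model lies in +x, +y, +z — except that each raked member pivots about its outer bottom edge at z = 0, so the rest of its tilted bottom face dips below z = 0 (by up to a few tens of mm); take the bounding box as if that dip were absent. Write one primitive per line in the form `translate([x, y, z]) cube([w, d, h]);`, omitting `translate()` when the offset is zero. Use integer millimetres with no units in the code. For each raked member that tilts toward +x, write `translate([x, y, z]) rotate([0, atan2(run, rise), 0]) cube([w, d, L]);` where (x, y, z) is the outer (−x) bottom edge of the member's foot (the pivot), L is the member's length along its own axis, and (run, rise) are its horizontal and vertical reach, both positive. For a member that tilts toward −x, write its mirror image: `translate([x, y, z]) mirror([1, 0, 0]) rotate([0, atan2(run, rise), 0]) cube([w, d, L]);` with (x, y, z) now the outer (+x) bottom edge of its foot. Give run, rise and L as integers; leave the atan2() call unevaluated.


// leg length = √(180² + 800²) = 820
// right-leg outer foot x = 2·180 + 100 = 460
// beam min-corner = (180, 0, 800)
translate([180, 0, 800]) cube([100, 904, 79]);
translate([0, 116, 0]) rotate([0, atan2(180, 800), 0]) cube([28, 38, 820]);
translate([460, 116, 0]) mirror([1, 0, 0]) rotate([0, atan2(180, 800), 0]) cube([28, 38, 820]);
translate([0, 750, 0]) rotate([0, atan2(180, 800), 0]) cube([28, 38, 820]);
translate([460, 750, 0]) mirror([1, 0, 0]) rotate([0, atan2(180, 800), 0]) cube([28, 38, 820]);


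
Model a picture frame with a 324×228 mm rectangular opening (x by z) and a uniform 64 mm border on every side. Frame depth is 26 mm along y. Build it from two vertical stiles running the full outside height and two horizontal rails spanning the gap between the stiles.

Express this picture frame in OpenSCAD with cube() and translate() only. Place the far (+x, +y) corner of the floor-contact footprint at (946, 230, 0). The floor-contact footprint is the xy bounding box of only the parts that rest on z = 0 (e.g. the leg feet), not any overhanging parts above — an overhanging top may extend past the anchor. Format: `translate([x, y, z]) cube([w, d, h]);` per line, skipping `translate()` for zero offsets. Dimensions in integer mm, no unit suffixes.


translate([494, 204, 0]) cube([64, 26, 356]);
translate([882, 204, 0]) cube([64, 26, 356]);
translate([558, 204, 0]) cube([324, 26, 64]);
translate([558, 204, 292]) cube([324, 26, 64]);


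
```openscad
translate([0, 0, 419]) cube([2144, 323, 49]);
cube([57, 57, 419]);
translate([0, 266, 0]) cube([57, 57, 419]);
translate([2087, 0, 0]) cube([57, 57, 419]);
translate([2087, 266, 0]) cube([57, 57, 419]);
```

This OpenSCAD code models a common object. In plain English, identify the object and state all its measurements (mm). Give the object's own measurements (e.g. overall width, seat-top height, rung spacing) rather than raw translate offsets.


A bench: a 2144×323 mm seat slab, 49 mm thick, top at z = 468 mm, on four 57×57 mm square legs flush with the seat corners and standing on z = 0.


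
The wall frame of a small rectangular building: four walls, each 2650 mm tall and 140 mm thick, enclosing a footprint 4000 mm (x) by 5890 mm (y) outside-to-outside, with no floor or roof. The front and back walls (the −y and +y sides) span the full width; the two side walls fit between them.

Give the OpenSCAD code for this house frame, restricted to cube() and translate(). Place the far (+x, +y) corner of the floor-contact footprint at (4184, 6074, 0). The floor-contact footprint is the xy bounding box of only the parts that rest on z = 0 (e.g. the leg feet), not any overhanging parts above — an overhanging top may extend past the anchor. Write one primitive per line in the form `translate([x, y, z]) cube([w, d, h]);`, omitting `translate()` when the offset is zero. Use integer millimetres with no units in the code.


translate([184, 184, 0]) cube([4000, 140, 2650]);
translate([184, 5934, 0]) cube([4000, 140, 2650]);
translate([184, 324, 0]) cube([140, 5610, 2650]);
translate([4044, 324, 0]) cube([140, 5610, 2650]);


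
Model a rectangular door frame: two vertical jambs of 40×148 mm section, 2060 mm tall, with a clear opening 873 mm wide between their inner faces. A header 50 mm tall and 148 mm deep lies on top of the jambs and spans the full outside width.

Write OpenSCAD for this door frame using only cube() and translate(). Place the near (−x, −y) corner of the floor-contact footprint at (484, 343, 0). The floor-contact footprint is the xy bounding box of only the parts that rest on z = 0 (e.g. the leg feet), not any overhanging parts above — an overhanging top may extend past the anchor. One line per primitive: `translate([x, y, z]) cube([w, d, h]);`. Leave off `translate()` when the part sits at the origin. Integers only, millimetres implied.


translate([484, 343, 0]) cube([40, 148, 2060]);
translate([1397, 343, 0]) cube([40, 148, 2060]);
translate([484, 343, 2060]) cube([953, 148, 50]);


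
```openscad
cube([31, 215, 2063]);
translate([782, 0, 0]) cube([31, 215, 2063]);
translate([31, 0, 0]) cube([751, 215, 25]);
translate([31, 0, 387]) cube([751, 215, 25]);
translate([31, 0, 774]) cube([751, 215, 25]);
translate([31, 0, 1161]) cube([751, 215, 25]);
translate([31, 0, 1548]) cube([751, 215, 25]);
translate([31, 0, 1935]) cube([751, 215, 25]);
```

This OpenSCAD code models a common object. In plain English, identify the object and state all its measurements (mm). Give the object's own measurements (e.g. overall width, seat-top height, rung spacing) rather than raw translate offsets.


An open bookshelf. Two side panels, each 31 mm thick, 215 mm deep and 2063 mm tall, stand 813 mm apart (outside-to-outside). Between them sit 6 shelves, each 25 mm thick and 215 mm deep, spanning the full gap between the sides. The bottom shelf rests on the floor (its underside at z = 0) and the clear gap between one shelf's top and the next shelf's underside is 362 mm.


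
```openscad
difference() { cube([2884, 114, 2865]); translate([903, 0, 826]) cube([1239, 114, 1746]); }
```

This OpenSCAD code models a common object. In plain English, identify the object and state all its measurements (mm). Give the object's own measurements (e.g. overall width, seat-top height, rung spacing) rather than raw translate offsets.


A wall 2884 mm long (x), 114 mm thick (y), 2865 mm tall, with a rectangular window opening cut through it. The opening is 1239 mm wide and 1746 mm tall; its sill is at z = 826 mm and its near (−x) edge is 903 mm from the wall's −x end. The opening passes through the full wall thickness.


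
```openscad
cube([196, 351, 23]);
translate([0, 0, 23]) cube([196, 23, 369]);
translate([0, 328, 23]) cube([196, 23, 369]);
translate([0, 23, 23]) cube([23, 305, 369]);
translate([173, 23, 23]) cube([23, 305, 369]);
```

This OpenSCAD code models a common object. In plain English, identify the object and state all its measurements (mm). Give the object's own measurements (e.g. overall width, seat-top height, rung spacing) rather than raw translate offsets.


An open-topped rectangular box: outside dimensions 196×351×392 mm, with a uniform wall and base thickness of 23 mm. The base is a full 196×351 slab on the floor; four walls sit on top of the base. The front and back walls (the −y and +y sides) span the full width; the two side walls fit between them.


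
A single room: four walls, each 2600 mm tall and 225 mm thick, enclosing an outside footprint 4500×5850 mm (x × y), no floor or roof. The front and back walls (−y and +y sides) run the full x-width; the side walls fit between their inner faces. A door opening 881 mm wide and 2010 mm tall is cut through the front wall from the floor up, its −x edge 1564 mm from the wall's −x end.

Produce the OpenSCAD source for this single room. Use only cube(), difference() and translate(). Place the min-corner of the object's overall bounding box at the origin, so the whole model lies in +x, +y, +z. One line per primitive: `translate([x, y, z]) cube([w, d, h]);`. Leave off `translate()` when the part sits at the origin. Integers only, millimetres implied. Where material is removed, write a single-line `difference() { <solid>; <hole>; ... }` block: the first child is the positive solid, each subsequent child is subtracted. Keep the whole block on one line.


difference() { cube([4500, 225, 2600]); translate([1564, 0, 0]) cube([881, 225, 2010]); }
translate([0, 5625, 0]) cube([4500, 225, 2600]);
translate([0, 225, 0]) cube([225, 5400, 2600]);
translate([4275, 225, 0]) cube([225, 5400, 2600]);


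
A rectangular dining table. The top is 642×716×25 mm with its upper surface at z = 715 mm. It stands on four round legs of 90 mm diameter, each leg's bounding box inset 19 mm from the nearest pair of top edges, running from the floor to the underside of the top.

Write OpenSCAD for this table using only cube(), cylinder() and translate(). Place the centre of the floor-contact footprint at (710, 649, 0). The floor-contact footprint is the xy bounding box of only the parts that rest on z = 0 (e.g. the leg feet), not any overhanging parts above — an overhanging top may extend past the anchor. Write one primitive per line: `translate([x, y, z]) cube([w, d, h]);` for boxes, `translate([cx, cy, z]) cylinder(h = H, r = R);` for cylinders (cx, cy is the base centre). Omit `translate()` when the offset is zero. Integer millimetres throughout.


translate([389, 291, 690]) cube([642, 716, 25]);
translate([453, 355, 0]) cylinder(h = 690, r = 45);
translate([967, 355, 0]) cylinder(h = 690, r = 45);
translate([453, 943, 0]) cylinder(h = 690, r = 45);
translate([967, 943, 0]) cylinder(h = 690, r = 45);


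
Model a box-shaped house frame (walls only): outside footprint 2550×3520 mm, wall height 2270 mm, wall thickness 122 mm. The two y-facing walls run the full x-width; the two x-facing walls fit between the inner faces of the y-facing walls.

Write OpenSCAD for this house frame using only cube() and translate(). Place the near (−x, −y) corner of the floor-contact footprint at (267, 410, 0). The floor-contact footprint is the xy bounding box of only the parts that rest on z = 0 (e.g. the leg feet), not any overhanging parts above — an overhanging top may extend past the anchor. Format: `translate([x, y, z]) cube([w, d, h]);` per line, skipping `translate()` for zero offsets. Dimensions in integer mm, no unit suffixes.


translate([267, 410, 0]) cube([2550, 122, 2270]);
translate([267, 3808, 0]) cube([2550, 122, 2270]);
translate([267, 532, 0]) cube([122, 3276, 2270]);
translate([2695, 532, 0]) cube([122, 3276, 2270]);


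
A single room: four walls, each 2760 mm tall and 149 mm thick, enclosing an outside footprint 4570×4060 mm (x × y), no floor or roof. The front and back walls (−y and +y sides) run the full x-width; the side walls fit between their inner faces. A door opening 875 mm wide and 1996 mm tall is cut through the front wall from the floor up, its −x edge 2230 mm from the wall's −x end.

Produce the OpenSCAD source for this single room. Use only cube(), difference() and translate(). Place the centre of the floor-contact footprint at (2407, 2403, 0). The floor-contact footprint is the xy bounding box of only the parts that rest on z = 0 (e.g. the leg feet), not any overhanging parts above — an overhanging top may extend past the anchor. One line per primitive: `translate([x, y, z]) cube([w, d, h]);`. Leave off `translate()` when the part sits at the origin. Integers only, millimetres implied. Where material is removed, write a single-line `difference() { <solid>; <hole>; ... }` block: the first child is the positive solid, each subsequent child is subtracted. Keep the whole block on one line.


difference() { translate([122, 373, 0]) cube([4570, 149, 2760]); translate([2352, 373, 0]) cube([875, 149, 1996]); }
translate([122, 4284, 0]) cube([4570, 149, 2760]);
translate([122, 522, 0]) cube([149, 3762, 2760]);
translate([4543, 522, 0]) cube([149, 3762, 2760]);


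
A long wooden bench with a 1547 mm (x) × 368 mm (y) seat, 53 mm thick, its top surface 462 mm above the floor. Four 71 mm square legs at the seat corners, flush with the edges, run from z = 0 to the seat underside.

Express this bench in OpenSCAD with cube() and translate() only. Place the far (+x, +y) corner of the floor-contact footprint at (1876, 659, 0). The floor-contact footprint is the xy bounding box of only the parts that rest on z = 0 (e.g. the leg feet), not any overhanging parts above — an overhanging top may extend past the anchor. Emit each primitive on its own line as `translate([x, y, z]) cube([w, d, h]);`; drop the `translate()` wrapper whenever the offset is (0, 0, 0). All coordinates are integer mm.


translate([329, 291, 409]) cube([1547, 368, 53]);
translate([329, 291, 0]) cube([71, 71, 409]);
translate([329, 588, 0]) cube([71, 71, 409]);
translate([1805, 291, 0]) cube([71, 71, 409]);
translate([1805, 588, 0]) cube([71, 71, 409]);


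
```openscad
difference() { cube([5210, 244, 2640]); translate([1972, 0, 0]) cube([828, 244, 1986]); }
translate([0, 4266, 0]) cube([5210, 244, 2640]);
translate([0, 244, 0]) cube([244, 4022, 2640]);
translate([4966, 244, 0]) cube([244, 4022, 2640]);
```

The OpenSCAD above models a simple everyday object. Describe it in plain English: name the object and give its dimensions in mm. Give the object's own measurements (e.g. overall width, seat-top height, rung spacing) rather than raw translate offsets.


A single room: four walls, each 2640 mm tall and 244 mm thick, enclosing an outside footprint 5210×4510 mm (x × y), no floor or roof. The front and back walls (−y and +y sides) run the full x-width; the side walls fit between their inner faces. A door opening 828 mm wide and 1986 mm tall is cut through the front wall from the floor up, its −x edge 1972 mm from the wall's −x end.


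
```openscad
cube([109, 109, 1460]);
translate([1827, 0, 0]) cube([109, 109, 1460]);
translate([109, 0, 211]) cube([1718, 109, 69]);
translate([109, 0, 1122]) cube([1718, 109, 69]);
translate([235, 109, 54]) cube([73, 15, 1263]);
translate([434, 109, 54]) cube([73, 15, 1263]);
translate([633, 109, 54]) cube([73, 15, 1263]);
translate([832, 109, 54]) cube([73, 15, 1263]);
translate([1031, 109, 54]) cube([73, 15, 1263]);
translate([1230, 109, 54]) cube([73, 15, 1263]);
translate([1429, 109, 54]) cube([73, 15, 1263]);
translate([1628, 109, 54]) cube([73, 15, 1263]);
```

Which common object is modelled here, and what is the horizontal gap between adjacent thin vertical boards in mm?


A fence section. The picket gap is 126 mm.

Two posts, two rails, 8 pickets — a fence section. Span 1718 mm holds 8 pickets of 73 mm with 9 equal gaps: ⌊(1718 − 8·73) / 9⌋ = 126 mm.


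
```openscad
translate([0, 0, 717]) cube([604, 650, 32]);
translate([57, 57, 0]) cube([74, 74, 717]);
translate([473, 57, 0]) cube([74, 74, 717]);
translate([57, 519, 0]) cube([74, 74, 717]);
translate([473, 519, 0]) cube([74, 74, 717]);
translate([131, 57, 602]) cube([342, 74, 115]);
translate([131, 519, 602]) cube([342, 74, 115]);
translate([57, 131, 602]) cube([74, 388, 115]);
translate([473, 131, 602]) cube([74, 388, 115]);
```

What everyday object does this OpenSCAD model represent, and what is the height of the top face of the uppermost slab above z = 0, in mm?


A table. The table height is 749 mm.

A 604×650×32 slab sits at z = 717 on four 74 mm square posts — a table. The top surface is at 717 + 32 = 749 mm.


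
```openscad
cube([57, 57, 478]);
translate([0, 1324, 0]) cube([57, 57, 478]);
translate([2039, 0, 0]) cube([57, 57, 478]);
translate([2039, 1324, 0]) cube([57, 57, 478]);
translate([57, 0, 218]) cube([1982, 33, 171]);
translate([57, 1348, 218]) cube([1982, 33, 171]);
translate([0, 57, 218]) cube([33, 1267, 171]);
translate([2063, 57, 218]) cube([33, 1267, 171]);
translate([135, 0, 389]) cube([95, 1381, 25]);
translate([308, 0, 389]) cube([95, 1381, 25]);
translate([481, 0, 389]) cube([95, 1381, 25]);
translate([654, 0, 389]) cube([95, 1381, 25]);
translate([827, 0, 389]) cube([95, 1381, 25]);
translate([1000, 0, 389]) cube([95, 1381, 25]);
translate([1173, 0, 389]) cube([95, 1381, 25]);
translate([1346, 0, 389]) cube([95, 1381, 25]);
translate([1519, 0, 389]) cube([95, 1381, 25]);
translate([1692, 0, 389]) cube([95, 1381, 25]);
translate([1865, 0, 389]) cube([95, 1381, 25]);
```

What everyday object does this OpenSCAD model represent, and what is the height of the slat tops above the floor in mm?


A bed frame. The slat-top height is 414 mm.

Four posts, four rails, and a row of slats — a bed frame. Slats sit on the rails at z = 218 + 171 = 389; with slat thickness 25, the top is 414 mm.


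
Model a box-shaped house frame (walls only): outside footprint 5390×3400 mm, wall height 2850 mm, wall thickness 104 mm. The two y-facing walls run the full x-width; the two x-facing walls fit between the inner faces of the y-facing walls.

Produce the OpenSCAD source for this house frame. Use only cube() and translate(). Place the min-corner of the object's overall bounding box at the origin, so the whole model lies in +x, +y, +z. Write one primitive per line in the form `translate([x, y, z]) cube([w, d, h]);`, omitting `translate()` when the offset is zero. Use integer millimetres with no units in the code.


cube([5390, 104, 2850]);
translate([0, 3296, 0]) cube([5390, 104, 2850]);
translate([0, 104, 0]) cube([104, 3192, 2850]);
translate([5286, 104, 0]) cube([104, 3192, 2850]);


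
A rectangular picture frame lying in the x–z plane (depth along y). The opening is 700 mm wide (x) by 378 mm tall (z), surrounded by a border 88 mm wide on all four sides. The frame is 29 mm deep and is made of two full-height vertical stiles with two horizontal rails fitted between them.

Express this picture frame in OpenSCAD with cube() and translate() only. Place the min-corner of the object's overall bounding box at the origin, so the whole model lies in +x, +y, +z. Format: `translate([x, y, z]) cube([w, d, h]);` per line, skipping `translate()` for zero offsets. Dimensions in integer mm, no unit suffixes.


cube([88, 29, 554]);
translate([788, 0, 0]) cube([88, 29, 554]);
translate([88, 0, 0]) cube([700, 29, 88]);
translate([88, 0, 466]) cube([700, 29, 88]);


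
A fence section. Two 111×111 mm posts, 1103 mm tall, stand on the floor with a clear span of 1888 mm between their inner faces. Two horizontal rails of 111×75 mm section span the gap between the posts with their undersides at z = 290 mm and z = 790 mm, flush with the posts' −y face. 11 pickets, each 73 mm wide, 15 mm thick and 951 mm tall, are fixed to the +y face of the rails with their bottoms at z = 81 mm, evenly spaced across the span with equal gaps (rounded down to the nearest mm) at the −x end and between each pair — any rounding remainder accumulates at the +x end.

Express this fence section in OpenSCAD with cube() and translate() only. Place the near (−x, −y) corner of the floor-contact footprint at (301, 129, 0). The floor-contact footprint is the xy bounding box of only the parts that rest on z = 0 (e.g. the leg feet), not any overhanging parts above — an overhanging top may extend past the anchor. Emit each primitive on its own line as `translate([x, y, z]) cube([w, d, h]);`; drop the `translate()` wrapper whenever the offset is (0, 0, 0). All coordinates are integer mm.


translate([301, 129, 0]) cube([111, 111, 1103]);
translate([2300, 129, 0]) cube([111, 111, 1103]);
translate([412, 129, 290]) cube([1888, 111, 75]);
translate([412, 129, 790]) cube([1888, 111, 75]);
translate([502, 240, 81]) cube([73, 15, 951]);
translate([665, 240, 81]) cube([73, 15, 951]);
translate([828, 240, 81]) cube([73, 15, 951]);
translate([991, 240, 81]) cube([73, 15, 951]);
translate([1154, 240, 81]) cube([73, 15, 951]);
translate([1317, 240, 81]) cube([73, 15, 951]);
translate([1480, 240, 81]) cube([73, 15, 951]);
translate([1643, 240, 81]) cube([73, 15, 951]);
translate([1806, 240, 81]) cube([73, 15, 951]);
translate([1969, 240, 81]) cube([73, 15, 951]);
translate([2132, 240, 81]) cube([73, 15, 951]);


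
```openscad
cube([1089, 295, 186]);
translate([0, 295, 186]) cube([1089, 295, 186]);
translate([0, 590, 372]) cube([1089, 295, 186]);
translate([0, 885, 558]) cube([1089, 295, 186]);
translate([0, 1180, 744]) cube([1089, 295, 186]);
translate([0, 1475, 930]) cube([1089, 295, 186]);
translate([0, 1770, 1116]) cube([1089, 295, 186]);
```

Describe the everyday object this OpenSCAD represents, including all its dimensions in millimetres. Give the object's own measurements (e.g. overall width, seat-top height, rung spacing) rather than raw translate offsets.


A straight staircase of 7 solid steps. Each step is 1089 mm wide (x), 295 mm deep (y, the going) and 186 mm tall (the rise). The first step rests on the floor; each subsequent step sits one going further in +y and one rise higher in +z, directly behind and above the previous step with no overlap.


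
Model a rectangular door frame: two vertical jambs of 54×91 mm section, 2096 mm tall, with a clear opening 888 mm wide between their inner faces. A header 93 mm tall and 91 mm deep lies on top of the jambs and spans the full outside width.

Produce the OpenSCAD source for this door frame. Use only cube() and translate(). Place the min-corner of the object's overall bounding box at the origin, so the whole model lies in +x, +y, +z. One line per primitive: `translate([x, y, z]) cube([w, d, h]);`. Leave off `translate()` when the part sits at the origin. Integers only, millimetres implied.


cube([54, 91, 2096]);
translate([942, 0, 0]) cube([54, 91, 2096]);
translate([0, 0, 2096]) cube([996, 91, 93]);


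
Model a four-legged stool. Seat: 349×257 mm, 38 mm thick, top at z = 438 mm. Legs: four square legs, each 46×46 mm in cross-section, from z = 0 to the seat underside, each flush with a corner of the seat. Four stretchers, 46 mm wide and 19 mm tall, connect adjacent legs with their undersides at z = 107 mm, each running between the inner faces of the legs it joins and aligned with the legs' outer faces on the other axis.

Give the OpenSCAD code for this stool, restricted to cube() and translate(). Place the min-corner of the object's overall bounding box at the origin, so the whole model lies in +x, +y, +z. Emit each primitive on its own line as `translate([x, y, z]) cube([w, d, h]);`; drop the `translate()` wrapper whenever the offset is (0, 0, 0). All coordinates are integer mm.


translate([0, 0, 400]) cube([349, 257, 38]);
cube([46, 46, 400]);
translate([303, 0, 0]) cube([46, 46, 400]);
translate([0, 211, 0]) cube([46, 46, 400]);
translate([303, 211, 0]) cube([46, 46, 400]);
translate([46, 0, 107]) cube([257, 46, 19]);
translate([46, 211, 107]) cube([257, 46, 19]);
translate([0, 46, 107]) cube([46, 165, 19]);
translate([303, 46, 107]) cube([46, 165, 19]);


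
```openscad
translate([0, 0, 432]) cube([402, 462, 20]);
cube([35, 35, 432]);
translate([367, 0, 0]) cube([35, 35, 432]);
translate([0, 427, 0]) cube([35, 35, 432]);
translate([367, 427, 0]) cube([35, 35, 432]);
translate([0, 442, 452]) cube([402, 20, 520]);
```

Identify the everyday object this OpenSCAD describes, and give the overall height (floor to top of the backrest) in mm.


A chair. The overall height is 972 mm.

A slab on four corner posts with a tall panel at the back — a chair. The seat slab sits at z = 432 with thickness 20, and the 520 mm backrest starts at the seat top, so the overall height is 432 + 20 + 520 = 972 mm.


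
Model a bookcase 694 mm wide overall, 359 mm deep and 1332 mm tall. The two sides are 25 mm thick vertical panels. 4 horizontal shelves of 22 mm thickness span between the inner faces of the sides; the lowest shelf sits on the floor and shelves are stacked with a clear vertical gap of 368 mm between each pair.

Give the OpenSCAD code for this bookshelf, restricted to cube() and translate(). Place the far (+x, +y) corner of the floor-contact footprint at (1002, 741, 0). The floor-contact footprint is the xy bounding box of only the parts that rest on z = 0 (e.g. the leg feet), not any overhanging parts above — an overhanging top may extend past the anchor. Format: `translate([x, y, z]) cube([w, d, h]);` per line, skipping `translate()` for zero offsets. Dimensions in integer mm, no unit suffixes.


translate([308, 382, 0]) cube([25, 359, 1332]);
translate([977, 382, 0]) cube([25, 359, 1332]);
translate([333, 382, 0]) cube([644, 359, 22]);
translate([333, 382, 390]) cube([644, 359, 22]);
translate([333, 382, 780]) cube([644, 359, 22]);
translate([333, 382, 1170]) cube([644, 359, 22]);


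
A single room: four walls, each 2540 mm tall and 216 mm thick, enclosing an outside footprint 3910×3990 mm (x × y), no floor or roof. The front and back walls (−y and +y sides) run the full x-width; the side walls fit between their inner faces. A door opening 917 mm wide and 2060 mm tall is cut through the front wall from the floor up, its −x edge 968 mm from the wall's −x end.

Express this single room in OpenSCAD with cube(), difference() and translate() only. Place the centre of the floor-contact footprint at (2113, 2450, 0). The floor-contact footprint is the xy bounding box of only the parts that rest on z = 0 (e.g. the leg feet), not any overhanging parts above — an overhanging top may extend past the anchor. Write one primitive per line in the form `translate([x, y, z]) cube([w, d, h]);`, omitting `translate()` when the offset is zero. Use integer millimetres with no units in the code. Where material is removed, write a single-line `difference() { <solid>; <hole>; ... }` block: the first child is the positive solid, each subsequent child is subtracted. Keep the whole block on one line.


difference() { translate([158, 455, 0]) cube([3910, 216, 2540]); translate([1126, 455, 0]) cube([917, 216, 2060]); }
translate([158, 4229, 0]) cube([3910, 216, 2540]);
translate([158, 671, 0]) cube([216, 3558, 2540]);
translate([3852, 671, 0]) cube([216, 3558, 2540]);


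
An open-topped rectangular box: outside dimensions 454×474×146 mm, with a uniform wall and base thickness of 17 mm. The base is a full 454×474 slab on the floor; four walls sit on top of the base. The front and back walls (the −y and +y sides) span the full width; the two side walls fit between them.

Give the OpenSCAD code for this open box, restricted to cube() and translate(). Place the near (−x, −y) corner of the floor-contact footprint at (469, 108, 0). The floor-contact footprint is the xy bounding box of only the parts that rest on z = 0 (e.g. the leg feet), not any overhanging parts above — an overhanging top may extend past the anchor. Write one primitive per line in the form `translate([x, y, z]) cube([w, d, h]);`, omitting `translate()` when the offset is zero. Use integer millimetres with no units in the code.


translate([469, 108, 0]) cube([454, 474, 17]);
translate([469, 108, 17]) cube([454, 17, 129]);
translate([469, 565, 17]) cube([454, 17, 129]);
translate([469, 125, 17]) cube([17, 440, 129]);
translate([906, 125, 17]) cube([17, 440, 129]);


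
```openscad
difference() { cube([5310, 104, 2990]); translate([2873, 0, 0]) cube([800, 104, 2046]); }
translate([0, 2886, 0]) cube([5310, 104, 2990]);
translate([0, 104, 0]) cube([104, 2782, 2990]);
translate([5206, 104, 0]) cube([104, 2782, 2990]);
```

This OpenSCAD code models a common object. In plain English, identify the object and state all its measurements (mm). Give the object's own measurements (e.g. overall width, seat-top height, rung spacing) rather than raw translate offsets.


A single room: four walls, each 2990 mm tall and 104 mm thick, enclosing an outside footprint 5310×2990 mm (x × y), no floor or roof. The front and back walls (−y and +y sides) run the full x-width; the side walls fit between their inner faces. A door opening 800 mm wide and 2046 mm tall is cut through the front wall from the floor up, its −x edge 2873 mm from the wall's −x end.


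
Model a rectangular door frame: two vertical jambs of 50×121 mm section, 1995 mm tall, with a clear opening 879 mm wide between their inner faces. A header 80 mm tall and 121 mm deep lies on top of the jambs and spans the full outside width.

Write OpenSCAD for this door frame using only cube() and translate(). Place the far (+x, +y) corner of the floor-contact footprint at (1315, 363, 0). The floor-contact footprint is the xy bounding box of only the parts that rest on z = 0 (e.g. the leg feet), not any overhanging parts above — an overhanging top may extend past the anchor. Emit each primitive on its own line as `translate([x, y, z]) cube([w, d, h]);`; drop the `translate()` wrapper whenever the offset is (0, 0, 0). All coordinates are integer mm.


translate([336, 242, 0]) cube([50, 121, 1995]);
translate([1265, 242, 0]) cube([50, 121, 1995]);
translate([336, 242, 1995]) cube([979, 121, 80]);


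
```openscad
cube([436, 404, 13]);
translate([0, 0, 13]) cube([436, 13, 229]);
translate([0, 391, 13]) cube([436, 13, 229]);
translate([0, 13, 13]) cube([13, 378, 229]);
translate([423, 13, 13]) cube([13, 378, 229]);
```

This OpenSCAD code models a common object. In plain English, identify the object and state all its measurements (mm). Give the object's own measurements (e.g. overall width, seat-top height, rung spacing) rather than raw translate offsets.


An open-topped rectangular box: outside dimensions 436×404×242 mm, with a uniform wall and base thickness of 13 mm. The base is a full 436×404 slab on the floor; four walls sit on top of the base. The front and back walls (the −y and +y sides) span the full width; the two side walls fit between them.
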